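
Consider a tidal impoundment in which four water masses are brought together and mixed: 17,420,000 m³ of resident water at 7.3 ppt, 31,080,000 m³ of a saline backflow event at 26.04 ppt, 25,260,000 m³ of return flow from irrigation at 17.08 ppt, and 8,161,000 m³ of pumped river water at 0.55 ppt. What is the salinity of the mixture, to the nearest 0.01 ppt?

16.75 ppt

By conservation of dissolved salt,
salt = 17,420,000×7.3 + 31,080,000×26.04 + 25,260,000×17.08 + 8,161,000×0.55 = 127,166,000 + 809,323,200 + 431,440,800 + 4,488,550 = 1,372,418,550
volume = 17,420,000 + 31,080,000 + 25,260,000 + 8,161,000 = 81,921,000 m³
S = 1,372,418,550 / 81,921,000 = 16.753 ppt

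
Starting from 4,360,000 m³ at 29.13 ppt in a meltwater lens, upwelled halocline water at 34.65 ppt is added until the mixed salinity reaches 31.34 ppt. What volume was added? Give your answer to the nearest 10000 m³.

Salt balance: 4,360,000×29.13 + V×34.65 = (4,360,000+V)×31.34
127,006,800 + 34.65V = 136,642,400 + 31.34V
9,635,600 = 3.31V
V = 2,911,057.4 m³

2910000 m³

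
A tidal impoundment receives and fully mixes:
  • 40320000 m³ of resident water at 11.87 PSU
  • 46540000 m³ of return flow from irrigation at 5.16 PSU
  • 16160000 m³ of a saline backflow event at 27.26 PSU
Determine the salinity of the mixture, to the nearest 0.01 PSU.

By conservation of dissolved salt,
salt = 40,320,000×11.87 + 46,540,000×5.16 + 16,160,000×27.26 = 478,598,400 + 240,146,400 + 440,521,600 = 1,159,266,400
volume = 40,320,000 + 46,540,000 + 16,160,000 = 103,020,000 m³
S = 1,159,266,400 / 103,020,000 = 11.2528 PSU

11.25 PSU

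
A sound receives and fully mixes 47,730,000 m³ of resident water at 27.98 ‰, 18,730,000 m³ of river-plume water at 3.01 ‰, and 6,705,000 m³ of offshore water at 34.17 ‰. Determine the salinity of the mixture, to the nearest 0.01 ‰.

22.16 ‰

Mass of salt is conserved:
salt = 47,730,000×27.98 + 18,730,000×3.01 + 6,705,000×34.17 = 1,335,485,400 + 56,377,300 + 229,109,850 = 1,620,972,550
volume = 47,730,000 + 18,730,000 + 6,705,000 = 73,165,000 m³
S = 1,620,972,550 / 73,165,000 = 22.155 ‰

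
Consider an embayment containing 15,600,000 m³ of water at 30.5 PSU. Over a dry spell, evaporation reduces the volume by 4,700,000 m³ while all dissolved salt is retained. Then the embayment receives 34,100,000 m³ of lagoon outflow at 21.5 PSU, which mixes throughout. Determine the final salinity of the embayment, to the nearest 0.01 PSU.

26.87 PSU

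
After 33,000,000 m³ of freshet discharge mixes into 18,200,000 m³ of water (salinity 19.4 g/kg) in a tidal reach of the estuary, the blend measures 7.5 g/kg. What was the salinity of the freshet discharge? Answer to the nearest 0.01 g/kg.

0.94 g/kg

Salt balance: 18,200,000×19.4 + 33,000,000×S = 51,200,000×7.5
353,080,000 + 33,000,000·S = 384,000,000
S = (384,000,000 − 353,080,000) / 33,000,000 = 0.937 g/kg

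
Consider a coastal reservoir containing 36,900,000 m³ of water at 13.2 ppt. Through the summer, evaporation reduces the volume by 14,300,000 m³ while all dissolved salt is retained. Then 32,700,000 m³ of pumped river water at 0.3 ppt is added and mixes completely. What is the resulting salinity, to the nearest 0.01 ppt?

After evaporation: salt = 36,900,000×13.2 = 487,080,000; volume = 36,900,000 − 14,300,000 = 22,600,000 m³
After mixing: salt = 487,080,000 + 32,700,000×0.3 = 496,890,000; volume = 22,600,000 + 32,700,000 = 55,300,000 m³
S = 496,890,000 / 55,300,000 = 8.9854 ppt

8.99 ppt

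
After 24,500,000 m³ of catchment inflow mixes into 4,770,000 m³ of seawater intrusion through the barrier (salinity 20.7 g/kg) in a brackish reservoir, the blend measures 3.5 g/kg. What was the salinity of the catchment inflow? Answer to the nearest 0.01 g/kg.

Salt balance: 4,770,000×20.7 + 24,500,000×S = 29,270,000×3.5
98,739,000 + 24,500,000·S = 102,445,000
S = (102,445,000 − 98,739,000) / 24,500,000 = 0.1513 g/kg

0.15 g/kg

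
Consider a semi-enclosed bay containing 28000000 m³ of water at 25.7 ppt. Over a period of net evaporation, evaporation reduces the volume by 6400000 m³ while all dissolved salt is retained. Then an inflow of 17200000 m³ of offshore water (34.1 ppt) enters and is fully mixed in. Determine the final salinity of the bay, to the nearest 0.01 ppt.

33.66 ppt

After evaporation: salt = 28,000,000×25.7 = 719,600,000; volume = 28,000,000 − 6,400,000 = 21,600,000 m³
After mixing: salt = 719,600,000 + 17,200,000×34.1 = 1,306,120,000; volume = 21,600,000 + 17,200,000 = 38,800,000 m³
S = 1,306,120,000 / 38,800,000 = 33.6629 ppt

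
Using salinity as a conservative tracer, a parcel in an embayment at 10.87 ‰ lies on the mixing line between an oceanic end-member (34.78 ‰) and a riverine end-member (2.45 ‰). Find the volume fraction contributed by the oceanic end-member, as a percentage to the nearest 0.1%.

Let g be the oceanic fraction. Salt balance per unit volume:
g×34.78 + (1−g)×2.45 = 10.87
g = (10.87 − 2.45) / (34.78 − 2.45) = 8.42/32.33 = 0.2604

26.0%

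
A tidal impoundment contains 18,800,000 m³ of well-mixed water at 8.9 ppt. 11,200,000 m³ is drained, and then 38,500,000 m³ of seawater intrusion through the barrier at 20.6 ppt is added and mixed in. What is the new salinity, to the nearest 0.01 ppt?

Remaining after removal: 7,600,000 m³ at 8.9 ppt (salt = 67,640,000)
After addition: salt = 67,640,000 + 38,500,000×20.6 = 860,740,000; volume = 46,100,000 m³
S = 860,740,000 / 46,100,000 = 18.6711 ppt

18.67 ppt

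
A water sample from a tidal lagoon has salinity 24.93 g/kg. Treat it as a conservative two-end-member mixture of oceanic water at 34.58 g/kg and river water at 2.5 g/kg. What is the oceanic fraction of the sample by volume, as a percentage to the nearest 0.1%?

Let g be the oceanic fraction. Salt balance per unit volume:
g×34.58 + (1−g)×2.5 = 24.93
g = (24.93 − 2.5) / (34.58 − 2.5) = 22.43/32.08 = 0.6992

69.9%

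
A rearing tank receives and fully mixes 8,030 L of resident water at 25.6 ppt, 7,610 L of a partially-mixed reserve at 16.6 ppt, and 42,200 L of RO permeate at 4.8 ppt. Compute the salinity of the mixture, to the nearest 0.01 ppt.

9.24 ppt

Total salt / total volume:
salt = 8,030×25.6 + 7,610×16.6 + 42,200×4.8 = 205,568 + 126,326 + 202,560 = 534,454
volume = 8,030 + 7,610 + 42,200 = 57,840 L
S = 534,454 / 57,840 = 9.2402 ppt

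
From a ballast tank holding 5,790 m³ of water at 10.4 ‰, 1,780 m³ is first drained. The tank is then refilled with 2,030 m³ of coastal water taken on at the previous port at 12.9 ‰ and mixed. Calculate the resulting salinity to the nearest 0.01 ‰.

11.24 ‰

Remaining after removal: 4,010 m³ at 10.4 ‰ (salt = 41,704)
After addition: salt = 41,704 + 2,030×12.9 = 67,891; volume = 6,040 m³
S = 67,891 / 6,040 = 11.2402 ‰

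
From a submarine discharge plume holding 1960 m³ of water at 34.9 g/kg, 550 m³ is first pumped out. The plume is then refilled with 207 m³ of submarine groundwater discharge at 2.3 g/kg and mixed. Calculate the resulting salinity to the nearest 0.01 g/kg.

Remaining after removal: 1,410 m³ at 34.9 g/kg (salt = 49,209)
After addition: salt = 49,209 + 207×2.3 = 49,685.1; volume = 1,617 m³
S = 49,685.1 / 1,617 = 30.7267 g/kg

30.73 g/kg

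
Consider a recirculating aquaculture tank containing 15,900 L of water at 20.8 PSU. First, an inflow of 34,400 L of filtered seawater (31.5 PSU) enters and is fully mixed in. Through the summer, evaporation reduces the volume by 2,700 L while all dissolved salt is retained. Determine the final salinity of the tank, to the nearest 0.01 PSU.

29.71 PSU

After mixing: salt = 15,900×20.8 + 34,400×31.5 = 1,414,320; volume = 50,300 L
After evaporation: salt unchanged = 1,414,320; volume = 50,300 − 2,700 = 47,600 L
S = 1,414,320 / 47,600 = 29.7126 PSU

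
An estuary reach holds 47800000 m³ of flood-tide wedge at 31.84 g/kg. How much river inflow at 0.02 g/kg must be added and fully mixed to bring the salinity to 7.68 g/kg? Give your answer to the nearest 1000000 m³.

Salt balance: 47,800,000×31.84 + V×0.02 = (47,800,000+V)×7.68
1,521,952,000 + 0.02V = 367,104,000 + 7.68V
1,154,848,000 = 7.66V
V = 150,763,446.48 m³

151000000 m³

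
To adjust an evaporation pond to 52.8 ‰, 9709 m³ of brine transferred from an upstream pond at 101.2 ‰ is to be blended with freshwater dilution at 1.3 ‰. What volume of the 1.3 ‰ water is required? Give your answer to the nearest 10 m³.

Salt balance: 9,709×101.2 + V×1.3 = (9,709+V)×52.8
982,550.8 + 1.3V = 512,635.2 + 52.8V
469,915.6 = 51.5V
V = 9,124.57 m³

9120 m³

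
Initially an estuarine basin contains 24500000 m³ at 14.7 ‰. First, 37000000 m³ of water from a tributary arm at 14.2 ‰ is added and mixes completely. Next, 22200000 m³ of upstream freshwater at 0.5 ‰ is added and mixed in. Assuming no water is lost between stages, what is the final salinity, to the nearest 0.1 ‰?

10.7 ‰

Salt balance:
Initial salt = 24,500,000×14.7 = 360,150,000
After stage 1: salt = 360,150,000 + 37,000,000×14.2 = 885,550,000; volume = 61,500,000 m³; S = 14.399 ‰
After stage 2: salt = 885,550,000 + 22,200,000×0.5 = 896,650,000; volume = 83,700,000 m³
S = 896,650,000 / 83,700,000 = 10.7127 ‰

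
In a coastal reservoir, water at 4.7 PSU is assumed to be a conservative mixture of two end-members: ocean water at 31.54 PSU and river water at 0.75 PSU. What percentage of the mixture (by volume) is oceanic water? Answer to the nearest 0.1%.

Let g be the oceanic fraction. Salt balance per unit volume:
g×31.54 + (1−g)×0.75 = 4.7
g = (4.7 − 0.75) / (31.54 − 0.75) = 3.95/30.79 = 0.1283

12.8%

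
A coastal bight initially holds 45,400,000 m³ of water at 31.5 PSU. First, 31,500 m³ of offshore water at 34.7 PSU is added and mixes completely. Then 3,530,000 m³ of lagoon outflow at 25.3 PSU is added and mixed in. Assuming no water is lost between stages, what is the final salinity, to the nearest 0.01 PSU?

Salt balance:
Initial salt = 45,400,000×31.5 = 1,430,100,000
After stage 1: salt = 1,430,100,000 + 31,500×34.7 = 1,431,193,050; volume = 45,431,500 m³; S = 31.502 PSU
After stage 2: salt = 1,431,193,050 + 3,530,000×25.3 = 1,520,502,050; volume = 48,961,500 m³
S = 1,520,502,050 / 48,961,500 = 31.0551 PSU

31.06 PSU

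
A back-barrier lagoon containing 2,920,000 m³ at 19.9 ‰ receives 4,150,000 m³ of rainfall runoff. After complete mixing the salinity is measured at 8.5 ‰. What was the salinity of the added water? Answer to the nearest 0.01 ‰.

Salt balance: 2,920,000×19.9 + 4,150,000×S = 7,070,000×8.5
58,108,000 + 4,150,000·S = 60,095,000
S = (60,095,000 − 58,108,000) / 4,150,000 = 0.4788 ‰

0.48 ‰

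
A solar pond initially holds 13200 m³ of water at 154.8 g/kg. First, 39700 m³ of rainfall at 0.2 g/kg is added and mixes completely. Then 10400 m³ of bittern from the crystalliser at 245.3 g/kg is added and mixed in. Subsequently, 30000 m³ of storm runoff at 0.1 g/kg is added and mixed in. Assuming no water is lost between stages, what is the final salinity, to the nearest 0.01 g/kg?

49.36 g/kg

By conservation of dissolved salt,
Initial salt = 13,200×154.8 = 2,043,360
After stage 1: salt = 2,043,360 + 39,700×0.2 = 2,051,300; volume = 52,900 m³; S = 38.777 g/kg
After stage 2: salt = 2,051,300 + 10,400×245.3 = 4,602,420; volume = 63,300 m³; S = 72.708 g/kg
After stage 3: salt = 4,602,420 + 30,000×0.1 = 4,605,420; volume = 93,300 m³
S = 4,605,420 / 93,300 = 49.3614 g/kg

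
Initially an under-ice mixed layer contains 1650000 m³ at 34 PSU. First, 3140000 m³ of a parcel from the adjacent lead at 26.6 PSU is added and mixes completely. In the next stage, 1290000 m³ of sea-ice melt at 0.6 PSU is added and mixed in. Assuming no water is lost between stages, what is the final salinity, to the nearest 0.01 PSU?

By conservation of dissolved salt,
Initial salt = 1,650,000×34 = 56,100,000
After stage 1: salt = 56,100,000 + 3,140,000×26.6 = 139,624,000; volume = 4,790,000 m³; S = 29.149 PSU
After stage 2: salt = 139,624,000 + 1,290,000×0.6 = 140,398,000; volume = 6,080,000 m³
S = 140,398,000 / 6,080,000 = 23.0918 PSU

23.09 PSU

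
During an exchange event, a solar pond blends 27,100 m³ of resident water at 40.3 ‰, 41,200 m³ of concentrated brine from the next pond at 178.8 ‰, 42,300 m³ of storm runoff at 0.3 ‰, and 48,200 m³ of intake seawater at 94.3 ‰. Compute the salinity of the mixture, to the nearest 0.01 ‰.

Conserving salt mass:
salt = 27,100×40.3 + 41,200×178.8 + 42,300×0.3 + 48,200×94.3 = 1,092,130 + 7,366,560 + 12,690 + 4,545,260 = 13,016,640
volume = 27,100 + 41,200 + 42,300 + 48,200 = 158,800 m³
S = 13,016,640 / 158,800 = 81.9688 ‰

81.97 ‰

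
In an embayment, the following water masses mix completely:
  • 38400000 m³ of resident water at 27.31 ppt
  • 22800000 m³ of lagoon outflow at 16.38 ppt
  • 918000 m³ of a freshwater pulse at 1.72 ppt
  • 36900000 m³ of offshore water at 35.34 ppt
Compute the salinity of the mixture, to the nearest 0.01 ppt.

By conservation of dissolved salt,
salt = 38,400,000×27.31 + 22,800,000×16.38 + 918,000×1.72 + 36,900,000×35.34 = 1,048,704,000 + 373,464,000 + 1,578,960 + 1,304,046,000 = 2,727,792,960
volume = 38,400,000 + 22,800,000 + 918,000 + 36,900,000 = 99,018,000 m³
S = 2,727,792,960 / 99,018,000 = 27.5485 ppt

27.55 ppt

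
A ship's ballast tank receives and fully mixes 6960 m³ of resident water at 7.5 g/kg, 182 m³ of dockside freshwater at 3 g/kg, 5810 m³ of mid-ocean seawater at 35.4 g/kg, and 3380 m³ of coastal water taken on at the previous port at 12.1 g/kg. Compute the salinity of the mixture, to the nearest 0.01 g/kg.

Weighted by volume,
salt = 6,960×7.5 + 182×3 + 5,810×35.4 + 3,380×12.1 = 52,200 + 546 + 205,674 + 40,898 = 299,318
volume = 6,960 + 182 + 5,810 + 3,380 = 16,332 m³
S = 299,318 / 16,332 = 18.3271 g/kg

18.33 g/kg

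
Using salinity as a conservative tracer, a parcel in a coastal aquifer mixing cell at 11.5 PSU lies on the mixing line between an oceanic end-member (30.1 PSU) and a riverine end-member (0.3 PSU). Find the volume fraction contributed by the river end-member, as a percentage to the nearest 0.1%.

62.4%

Let f be the freshwater fraction. Salt balance per unit volume:
f×0.3 + (1−f)×30.1 = 11.5
f = (30.1 − 11.5) / (30.1 − 0.3) = 18.6/29.8 = 0.6242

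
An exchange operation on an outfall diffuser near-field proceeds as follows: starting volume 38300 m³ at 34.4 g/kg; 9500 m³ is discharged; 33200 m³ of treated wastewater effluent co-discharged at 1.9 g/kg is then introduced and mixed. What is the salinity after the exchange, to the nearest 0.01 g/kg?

17.00 g/kg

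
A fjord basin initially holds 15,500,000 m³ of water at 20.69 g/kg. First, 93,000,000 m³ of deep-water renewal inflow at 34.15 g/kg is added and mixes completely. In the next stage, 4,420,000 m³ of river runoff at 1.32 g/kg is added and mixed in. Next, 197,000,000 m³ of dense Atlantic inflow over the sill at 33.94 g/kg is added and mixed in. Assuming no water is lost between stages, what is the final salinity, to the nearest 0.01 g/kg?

Conserving salt mass:
Initial salt = 15,500,000×20.69 = 320,695,000
After stage 1: salt = 320,695,000 + 93,000,000×34.15 = 3,496,645,000; volume = 108,500,000 m³; S = 32.227 g/kg
After stage 2: salt = 3,496,645,000 + 4,420,000×1.32 = 3,502,479,400; volume = 112,920,000 m³; S = 31.017 g/kg
After stage 3: salt = 3,502,479,400 + 197,000,000×33.94 = 10,188,659,400; volume = 309,920,000 m³
S = 10,188,659,400 / 309,920,000 = 32.8751 g/kg

32.88 g/kg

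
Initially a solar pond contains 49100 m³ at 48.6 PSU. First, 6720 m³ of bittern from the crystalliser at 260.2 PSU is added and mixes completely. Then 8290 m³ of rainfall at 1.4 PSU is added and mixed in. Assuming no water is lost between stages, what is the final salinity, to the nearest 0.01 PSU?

64.68 PSU

Weighted by volume,
Initial salt = 49,100×48.6 = 2,386,260
After stage 1: salt = 2,386,260 + 6,720×260.2 = 4,134,804; volume = 55,820 m³; S = 74.074 PSU
After stage 2: salt = 4,134,804 + 8,290×1.4 = 4,146,410; volume = 64,110 m³
S = 4,146,410 / 64,110 = 64.6765 PSU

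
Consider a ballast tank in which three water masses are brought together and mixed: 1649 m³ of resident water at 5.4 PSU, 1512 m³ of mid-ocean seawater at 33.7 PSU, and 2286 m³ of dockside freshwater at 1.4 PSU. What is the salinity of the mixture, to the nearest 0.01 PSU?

11.58 PSU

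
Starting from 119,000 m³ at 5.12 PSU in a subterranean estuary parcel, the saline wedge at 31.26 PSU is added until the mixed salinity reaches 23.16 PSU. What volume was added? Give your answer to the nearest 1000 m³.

265000 m³

Salt balance: 119,000×5.12 + V×31.26 = (119,000+V)×23.16
609,280 + 31.26V = 2,756,040 + 23.16V
2,146,760 = 8.1V
V = 265,032.1 m³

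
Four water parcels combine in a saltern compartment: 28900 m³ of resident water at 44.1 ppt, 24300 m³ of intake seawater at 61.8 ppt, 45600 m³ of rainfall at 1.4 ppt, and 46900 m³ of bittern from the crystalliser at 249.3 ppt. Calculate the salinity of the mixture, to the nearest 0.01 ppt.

Total salt / total volume:
salt = 28,900×44.1 + 24,300×61.8 + 45,600×1.4 + 46,900×249.3 = 1,274,490 + 1,501,740 + 63,840 + 11,692,170 = 14,532,240
volume = 28,900 + 24,300 + 45,600 + 46,900 = 145,700 m³
S = 14,532,240 / 145,700 = 99.7408 ppt

99.74 ppt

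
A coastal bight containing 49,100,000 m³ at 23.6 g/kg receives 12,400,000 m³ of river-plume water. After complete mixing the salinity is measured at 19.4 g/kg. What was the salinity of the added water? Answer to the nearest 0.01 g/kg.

2.77 g/kg

Salt balance: 49,100,000×23.6 + 12,400,000×S = 61,500,000×19.4
1,158,760,000 + 12,400,000·S = 1,193,100,000
S = (1,193,100,000 − 1,158,760,000) / 12,400,000 = 2.7694 g/kg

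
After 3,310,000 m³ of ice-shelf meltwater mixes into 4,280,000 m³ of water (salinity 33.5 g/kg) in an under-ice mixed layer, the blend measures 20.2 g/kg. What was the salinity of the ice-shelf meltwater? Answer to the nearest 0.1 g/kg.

Salt balance: 4,280,000×33.5 + 3,310,000×S = 7,590,000×20.2
143,380,000 + 3,310,000·S = 153,318,000
S = (153,318,000 − 143,380,000) / 3,310,000 = 3.0024 g/kg

3.0 g/kg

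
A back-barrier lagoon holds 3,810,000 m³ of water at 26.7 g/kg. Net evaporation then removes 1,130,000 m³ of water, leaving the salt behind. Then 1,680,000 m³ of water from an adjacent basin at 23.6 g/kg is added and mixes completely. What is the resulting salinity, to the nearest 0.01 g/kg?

After evaporation: salt = 3,810,000×26.7 = 101,727,000; volume = 3,810,000 − 1,130,000 = 2,680,000 m³
After mixing: salt = 101,727,000 + 1,680,000×23.6 = 141,375,000; volume = 2,680,000 + 1,680,000 = 4,360,000 m³
S = 141,375,000 / 4,360,000 = 32.4255 g/kg

32.43 g/kg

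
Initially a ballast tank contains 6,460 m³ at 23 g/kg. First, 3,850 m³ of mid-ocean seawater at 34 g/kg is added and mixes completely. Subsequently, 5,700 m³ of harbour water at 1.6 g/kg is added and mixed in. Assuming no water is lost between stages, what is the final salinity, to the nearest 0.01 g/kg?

18.03 g/kg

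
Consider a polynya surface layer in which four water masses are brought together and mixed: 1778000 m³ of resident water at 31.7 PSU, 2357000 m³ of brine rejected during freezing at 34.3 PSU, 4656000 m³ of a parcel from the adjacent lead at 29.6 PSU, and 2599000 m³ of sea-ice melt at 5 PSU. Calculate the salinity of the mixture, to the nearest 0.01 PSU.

25.29 PSU

Conserving salt mass:
salt = 1,778,000×31.7 + 2,357,000×34.3 + 4,656,000×29.6 + 2,599,000×5 = 56,362,600 + 80,845,100 + 137,817,600 + 12,995,000 = 288,020,300
volume = 1,778,000 + 2,357,000 + 4,656,000 + 2,599,000 = 11,390,000 m³
S = 288,020,300 / 11,390,000 = 25.2871 PSU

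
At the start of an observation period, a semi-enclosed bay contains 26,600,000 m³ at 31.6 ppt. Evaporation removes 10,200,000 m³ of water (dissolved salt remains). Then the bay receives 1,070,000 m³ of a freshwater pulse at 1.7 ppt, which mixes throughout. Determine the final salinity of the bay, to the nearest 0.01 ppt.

48.22 ppt

After evaporation: salt = 26,600,000×31.6 = 840,560,000; volume = 26,600,000 − 10,200,000 = 16,400,000 m³
After mixing: salt = 840,560,000 + 1,070,000×1.7 = 842,379,000; volume = 16,400,000 + 1,070,000 = 17,470,000 m³
S = 842,379,000 / 17,470,000 = 48.2186 ppt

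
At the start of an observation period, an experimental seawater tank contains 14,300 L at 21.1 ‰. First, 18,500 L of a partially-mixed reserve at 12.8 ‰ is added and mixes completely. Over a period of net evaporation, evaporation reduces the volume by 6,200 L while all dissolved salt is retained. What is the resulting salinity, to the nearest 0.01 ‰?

20.25 ‰

After mixing: salt = 14,300×21.1 + 18,500×12.8 = 538,530; volume = 32,800 L
After evaporation: salt unchanged = 538,530; volume = 32,800 − 6,200 = 26,600 L
S = 538,530 / 26,600 = 20.2455 ‰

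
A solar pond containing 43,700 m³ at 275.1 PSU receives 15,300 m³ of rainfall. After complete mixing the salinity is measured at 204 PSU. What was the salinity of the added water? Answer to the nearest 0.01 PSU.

0.92 PSU

Salt balance: 43,700×275.1 + 15,300×S = 59,000×204
12,021,870 + 15,300·S = 12,036,000
S = (12,036,000 − 12,021,870) / 15,300 = 0.9235 PSU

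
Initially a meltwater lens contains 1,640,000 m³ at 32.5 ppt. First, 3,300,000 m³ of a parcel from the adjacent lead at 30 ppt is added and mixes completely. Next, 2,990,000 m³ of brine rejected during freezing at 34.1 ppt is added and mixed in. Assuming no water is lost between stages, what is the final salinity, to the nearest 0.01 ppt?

32.06 ppt

By conservation of dissolved salt,
Initial salt = 1,640,000×32.5 = 53,300,000
After stage 1: salt = 53,300,000 + 3,300,000×30 = 152,300,000; volume = 4,940,000 m³; S = 30.83 ppt
After stage 2: salt = 152,300,000 + 2,990,000×34.1 = 254,259,000; volume = 7,930,000 m³
S = 254,259,000 / 7,930,000 = 32.0629 ppt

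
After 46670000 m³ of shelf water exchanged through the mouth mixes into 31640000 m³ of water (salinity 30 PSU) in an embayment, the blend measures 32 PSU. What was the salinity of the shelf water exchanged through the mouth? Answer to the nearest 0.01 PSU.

Salt balance: 31,640,000×30 + 46,670,000×S = 78,310,000×32
949,200,000 + 46,670,000·S = 2,505,920,000
S = (2,505,920,000 − 949,200,000) / 46,670,000 = 33.3559 PSU

33.36 PSU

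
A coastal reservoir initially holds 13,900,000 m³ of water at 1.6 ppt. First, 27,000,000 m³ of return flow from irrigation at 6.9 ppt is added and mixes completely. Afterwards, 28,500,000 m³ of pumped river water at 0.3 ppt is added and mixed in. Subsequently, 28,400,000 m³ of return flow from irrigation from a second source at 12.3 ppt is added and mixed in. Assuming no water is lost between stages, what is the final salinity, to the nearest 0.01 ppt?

Total salt / total volume:
Initial salt = 13,900,000×1.6 = 22,240,000
After stage 1: salt = 22,240,000 + 27,000,000×6.9 = 208,540,000; volume = 40,900,000 m³; S = 5.099 ppt
After stage 2: salt = 208,540,000 + 28,500,000×0.3 = 217,090,000; volume = 69,400,000 m³; S = 3.128 ppt
After stage 3: salt = 217,090,000 + 28,400,000×12.3 = 566,410,000; volume = 97,800,000 m³
S = 566,410,000 / 97,800,000 = 5.7915 ppt

5.79 ppt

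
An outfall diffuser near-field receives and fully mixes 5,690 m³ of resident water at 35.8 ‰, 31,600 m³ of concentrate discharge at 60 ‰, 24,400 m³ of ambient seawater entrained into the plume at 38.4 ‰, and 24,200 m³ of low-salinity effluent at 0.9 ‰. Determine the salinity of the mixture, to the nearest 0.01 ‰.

Conserving salt mass:
salt = 5,690×35.8 + 31,600×60 + 24,400×38.4 + 24,200×0.9 = 203,702 + 1,896,000 + 936,960 + 21,780 = 3,058,442
volume = 5,690 + 31,600 + 24,400 + 24,200 = 85,890 m³
S = 3,058,442 / 85,890 = 35.6088 ‰

35.61 ‰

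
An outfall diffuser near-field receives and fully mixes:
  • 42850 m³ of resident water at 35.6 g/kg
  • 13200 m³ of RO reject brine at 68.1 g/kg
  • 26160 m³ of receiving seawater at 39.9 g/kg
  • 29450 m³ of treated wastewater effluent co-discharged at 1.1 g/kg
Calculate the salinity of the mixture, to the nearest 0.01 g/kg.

Conserving salt mass:
salt = 42,850×35.6 + 13,200×68.1 + 26,160×39.9 + 29,450×1.1 = 1,525,460 + 898,920 + 1,043,784 + 32,395 = 3,500,559
volume = 42,850 + 13,200 + 26,160 + 29,450 = 111,660 m³
S = 3,500,559 / 111,660 = 31.3502 g/kg

31.35 g/kg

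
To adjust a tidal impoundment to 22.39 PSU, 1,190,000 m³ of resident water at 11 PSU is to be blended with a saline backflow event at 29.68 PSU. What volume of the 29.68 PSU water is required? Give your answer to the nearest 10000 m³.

Salt balance: 1,190,000×11 + V×29.68 = (1,190,000+V)×22.39
13,090,000 + 29.68V = 26,644,100 + 22.39V
13,554,100 = 7.29V
V = 1,859,272.98 m³

1860000 m³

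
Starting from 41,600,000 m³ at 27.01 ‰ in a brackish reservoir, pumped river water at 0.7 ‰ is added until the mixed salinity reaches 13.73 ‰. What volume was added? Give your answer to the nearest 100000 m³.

Salt balance: 41,600,000×27.01 + V×0.7 = (41,600,000+V)×13.73
1,123,616,000 + 0.7V = 571,168,000 + 13.73V
552,448,000 = 13.03V
V = 42,398,158.1 m³

42400000 m³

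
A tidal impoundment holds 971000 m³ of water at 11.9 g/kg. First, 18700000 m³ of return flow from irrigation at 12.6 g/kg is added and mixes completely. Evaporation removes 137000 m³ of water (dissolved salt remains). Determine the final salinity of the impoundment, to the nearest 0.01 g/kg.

12.65 g/kg

After mixing: salt = 971,000×11.9 + 18,700,000×12.6 = 247,174,900; volume = 19,671,000 m³
After evaporation: salt unchanged = 247,174,900; volume = 19,671,000 − 137,000 = 19,534,000 m³
S = 247,174,900 / 19,534,000 = 12.6536 g/kg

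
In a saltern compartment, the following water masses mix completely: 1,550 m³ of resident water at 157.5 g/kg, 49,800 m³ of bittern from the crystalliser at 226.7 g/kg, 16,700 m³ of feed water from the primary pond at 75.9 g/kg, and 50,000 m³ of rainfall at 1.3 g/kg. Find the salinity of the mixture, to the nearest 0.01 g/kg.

108.99 g/kg

Conserving salt mass:
salt = 1,550×157.5 + 49,800×226.7 + 16,700×75.9 + 50,000×1.3 = 244,125 + 11,289,660 + 1,267,530 + 65,000 = 12,866,315
volume = 1,550 + 49,800 + 16,700 + 50,000 = 118,050 m³
S = 12,866,315 / 118,050 = 108.9904 g/kg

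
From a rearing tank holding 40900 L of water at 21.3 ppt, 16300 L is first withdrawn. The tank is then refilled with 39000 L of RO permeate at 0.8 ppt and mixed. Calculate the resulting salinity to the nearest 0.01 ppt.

8.73 ppt

Remaining after removal: 24,600 L at 21.3 ppt (salt = 523,980)
After addition: salt = 523,980 + 39,000×0.8 = 555,180; volume = 63,600 L
S = 555,180 / 63,600 = 8.7292 ppt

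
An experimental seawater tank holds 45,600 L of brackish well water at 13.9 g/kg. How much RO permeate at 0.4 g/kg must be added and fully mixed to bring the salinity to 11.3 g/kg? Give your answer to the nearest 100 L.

Salt balance: 45,600×13.9 + V×0.4 = (45,600+V)×11.3
633,840 + 0.4V = 515,280 + 11.3V
118,560 = 10.9V
V = 10,877.06 L

10900 L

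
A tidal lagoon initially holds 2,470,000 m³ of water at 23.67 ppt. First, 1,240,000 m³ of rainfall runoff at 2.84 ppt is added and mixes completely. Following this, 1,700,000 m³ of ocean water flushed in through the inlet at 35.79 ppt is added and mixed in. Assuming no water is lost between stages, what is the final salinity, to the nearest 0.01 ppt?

22.70 ppt

By conservation of dissolved salt,
Initial salt = 2,470,000×23.67 = 58,464,900
After stage 1: salt = 58,464,900 + 1,240,000×2.84 = 61,986,500; volume = 3,710,000 m³; S = 16.708 ppt
After stage 2: salt = 61,986,500 + 1,700,000×35.79 = 122,829,500; volume = 5,410,000 m³
S = 122,829,500 / 5,410,000 = 22.7042 ppt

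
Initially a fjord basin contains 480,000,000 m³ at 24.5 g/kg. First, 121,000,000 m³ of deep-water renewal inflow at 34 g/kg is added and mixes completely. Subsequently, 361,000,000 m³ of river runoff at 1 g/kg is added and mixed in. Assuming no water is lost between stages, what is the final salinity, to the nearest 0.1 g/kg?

Weighted by volume,
Initial salt = 480,000,000×24.5 = 11,760,000,000
After stage 1: salt = 11,760,000,000 + 121,000,000×34 = 15,874,000,000; volume = 601,000,000 m³; S = 26.413 g/kg
After stage 2: salt = 15,874,000,000 + 361,000,000×1 = 16,235,000,000; volume = 962,000,000 m³
S = 16,235,000,000 / 962,000,000 = 16.8763 g/kg

16.9 g/kg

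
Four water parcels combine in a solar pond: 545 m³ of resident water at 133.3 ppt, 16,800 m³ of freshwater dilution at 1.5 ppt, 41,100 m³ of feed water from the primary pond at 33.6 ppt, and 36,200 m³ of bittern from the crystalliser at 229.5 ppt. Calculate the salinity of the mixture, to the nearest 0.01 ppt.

103.40 ppt

Total salt / total volume:
salt = 545×133.3 + 16,800×1.5 + 41,100×33.6 + 36,200×229.5 = 72,648.5 + 25,200 + 1,380,960 + 8,307,900 = 9,786,708.5
volume = 545 + 16,800 + 41,100 + 36,200 = 94,645 m³
S = 9,786,708.5 / 94,645 = 103.4044 ppt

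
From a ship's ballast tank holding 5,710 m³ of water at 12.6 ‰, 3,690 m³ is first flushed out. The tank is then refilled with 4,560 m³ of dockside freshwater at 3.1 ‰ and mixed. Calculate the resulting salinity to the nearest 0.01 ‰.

Remaining after removal: 2,020 m³ at 12.6 ‰ (salt = 25,452)
After addition: salt = 25,452 + 4,560×3.1 = 39,588; volume = 6,580 m³
S = 39,588 / 6,580 = 6.0164 ‰

6.02 ‰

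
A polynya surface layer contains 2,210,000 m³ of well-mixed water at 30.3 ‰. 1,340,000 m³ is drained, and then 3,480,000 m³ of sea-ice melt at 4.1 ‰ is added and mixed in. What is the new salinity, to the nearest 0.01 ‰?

Remaining after removal: 870,000 m³ at 30.3 ‰ (salt = 26,361,000)
After addition: salt = 26,361,000 + 3,480,000×4.1 = 40,629,000; volume = 4,350,000 m³
S = 40,629,000 / 4,350,000 = 9.34 ‰

9.34 ‰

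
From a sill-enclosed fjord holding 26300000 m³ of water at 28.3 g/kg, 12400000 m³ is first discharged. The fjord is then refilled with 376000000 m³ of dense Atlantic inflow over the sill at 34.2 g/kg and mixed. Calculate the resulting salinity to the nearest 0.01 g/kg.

Remaining after removal: 13,900,000 m³ at 28.3 g/kg (salt = 393,370,000)
After addition: salt = 393,370,000 + 376,000,000×34.2 = 13,252,570,000; volume = 389,900,000 m³
S = 13,252,570,000 / 389,900,000 = 33.9897 g/kg

33.99 g/kg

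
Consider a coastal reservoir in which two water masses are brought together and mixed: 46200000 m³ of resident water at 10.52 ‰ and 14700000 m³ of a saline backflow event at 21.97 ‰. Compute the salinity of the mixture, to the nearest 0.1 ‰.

13.3 ‰

Salt balance:
salt = 46,200,000×10.52 + 14,700,000×21.97 = 486,024,000 + 322,959,000 = 808,983,000
volume = 46,200,000 + 14,700,000 = 60,900,000 m³
S = 808,983,000 / 60,900,000 = 13.284 ‰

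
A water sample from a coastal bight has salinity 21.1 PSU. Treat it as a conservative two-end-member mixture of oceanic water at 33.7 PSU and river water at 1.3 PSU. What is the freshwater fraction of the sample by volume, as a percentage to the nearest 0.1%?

Let f be the freshwater fraction. Salt balance per unit volume:
f×1.3 + (1−f)×33.7 = 21.1
f = (33.7 − 21.1) / (33.7 − 1.3) = 12.6/32.4 = 0.3889

38.9%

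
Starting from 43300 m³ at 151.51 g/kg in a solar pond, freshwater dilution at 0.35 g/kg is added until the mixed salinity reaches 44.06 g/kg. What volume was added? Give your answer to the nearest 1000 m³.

106000 m³

Salt balance: 43,300×151.51 + V×0.35 = (43,300+V)×44.06
6,560,383 + 0.35V = 1,907,798 + 44.06V
4,652,585 = 43.71V
V = 106,442.12 m³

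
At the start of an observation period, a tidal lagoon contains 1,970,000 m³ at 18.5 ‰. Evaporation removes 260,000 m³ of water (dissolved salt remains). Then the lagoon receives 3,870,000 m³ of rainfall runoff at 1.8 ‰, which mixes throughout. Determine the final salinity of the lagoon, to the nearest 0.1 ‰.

7.8 ‰

After evaporation: salt = 1,970,000×18.5 = 36,445,000; volume = 1,970,000 − 260,000 = 1,710,000 m³
After mixing: salt = 36,445,000 + 3,870,000×1.8 = 43,411,000; volume = 1,710,000 + 3,870,000 = 5,580,000 m³
S = 43,411,000 / 5,580,000 = 7.7797 ‰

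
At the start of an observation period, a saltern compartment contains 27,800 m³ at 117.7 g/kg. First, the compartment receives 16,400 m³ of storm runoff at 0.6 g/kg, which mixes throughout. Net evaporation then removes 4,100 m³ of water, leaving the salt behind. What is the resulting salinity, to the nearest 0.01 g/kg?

After mixing: salt = 27,800×117.7 + 16,400×0.6 = 3,281,900; volume = 44,200 m³
After evaporation: salt unchanged = 3,281,900; volume = 44,200 − 4,100 = 40,100 m³
S = 3,281,900 / 40,100 = 81.8429 g/kg

81.84 g/kg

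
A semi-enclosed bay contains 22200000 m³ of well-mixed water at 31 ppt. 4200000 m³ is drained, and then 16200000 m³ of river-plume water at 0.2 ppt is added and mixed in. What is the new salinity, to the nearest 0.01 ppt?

Remaining after removal: 18,000,000 m³ at 31 ppt (salt = 558,000,000)
After addition: salt = 558,000,000 + 16,200,000×0.2 = 561,240,000; volume = 34,200,000 m³
S = 561,240,000 / 34,200,000 = 16.4105 ppt

16.41 ppt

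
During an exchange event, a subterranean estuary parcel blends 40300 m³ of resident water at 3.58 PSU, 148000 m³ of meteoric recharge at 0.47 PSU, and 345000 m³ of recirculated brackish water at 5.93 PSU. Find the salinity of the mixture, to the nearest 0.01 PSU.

Mass of salt is conserved:
salt = 40,300×3.58 + 148,000×0.47 + 345,000×5.93 = 144,274 + 69,560 + 2,045,850 = 2,259,684
volume = 40,300 + 148,000 + 345,000 = 533,300 m³
S = 2,259,684 / 533,300 = 4.2372 PSU

4.24 PSU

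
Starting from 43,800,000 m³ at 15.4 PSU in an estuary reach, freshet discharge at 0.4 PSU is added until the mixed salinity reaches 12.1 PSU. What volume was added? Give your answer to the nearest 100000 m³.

12400000 m³

Salt balance: 43,800,000×15.4 + V×0.4 = (43,800,000+V)×12.1
674,520,000 + 0.4V = 529,980,000 + 12.1V
144,540,000 = 11.7V
V = 12,353,846.15 m³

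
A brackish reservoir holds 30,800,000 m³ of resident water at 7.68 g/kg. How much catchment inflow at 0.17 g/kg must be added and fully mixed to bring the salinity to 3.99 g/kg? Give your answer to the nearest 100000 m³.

29800000 m³

Salt balance: 30,800,000×7.68 + V×0.17 = (30,800,000+V)×3.99
236,544,000 + 0.17V = 122,892,000 + 3.99V
113,652,000 = 3.82V
V = 29,751,832.46 m³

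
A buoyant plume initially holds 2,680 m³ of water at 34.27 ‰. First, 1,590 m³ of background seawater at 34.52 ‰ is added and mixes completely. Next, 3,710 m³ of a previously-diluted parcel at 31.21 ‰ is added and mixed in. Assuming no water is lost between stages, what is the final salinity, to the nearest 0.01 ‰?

32.90 ‰

Total salt / total volume:
Initial salt = 2,680×34.27 = 91,843.6
After stage 1: salt = 91,843.6 + 1,590×34.52 = 146,730.4; volume = 4,270 m³; S = 34.363 ‰
After stage 2: salt = 146,730.4 + 3,710×31.21 = 262,519.5; volume = 7,980 m³
S = 262,519.5 / 7,980 = 32.8972 ‰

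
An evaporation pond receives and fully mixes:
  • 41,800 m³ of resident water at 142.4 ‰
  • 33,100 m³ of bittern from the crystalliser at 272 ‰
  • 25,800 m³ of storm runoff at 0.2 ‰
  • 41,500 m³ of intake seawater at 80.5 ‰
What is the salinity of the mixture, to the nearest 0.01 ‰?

Mass of salt is conserved:
salt = 41,800×142.4 + 33,100×272 + 25,800×0.2 + 41,500×80.5 = 5,952,320 + 9,003,200 + 5,160 + 3,340,750 = 18,301,430
volume = 41,800 + 33,100 + 25,800 + 41,500 = 142,200 m³
S = 18,301,430 / 142,200 = 128.702 ‰

128.70 ‰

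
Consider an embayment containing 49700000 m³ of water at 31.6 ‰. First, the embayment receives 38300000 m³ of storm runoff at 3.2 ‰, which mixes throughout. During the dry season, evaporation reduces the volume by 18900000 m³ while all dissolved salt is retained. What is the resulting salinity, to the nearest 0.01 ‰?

24.50 ‰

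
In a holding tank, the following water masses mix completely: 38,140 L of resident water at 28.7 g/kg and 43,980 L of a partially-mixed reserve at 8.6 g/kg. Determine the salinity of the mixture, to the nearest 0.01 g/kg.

Conserving salt mass:
salt = 38,140×28.7 + 43,980×8.6 = 1,094,618 + 378,228 = 1,472,846
volume = 38,140 + 43,980 = 82,120 L
S = 1,472,846 / 82,120 = 17.9353 g/kg

17.94 g/kg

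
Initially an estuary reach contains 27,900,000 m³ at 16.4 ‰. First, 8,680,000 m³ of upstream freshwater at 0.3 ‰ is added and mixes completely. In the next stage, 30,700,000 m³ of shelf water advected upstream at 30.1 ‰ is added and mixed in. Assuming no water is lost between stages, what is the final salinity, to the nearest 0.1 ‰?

Weighted by volume,
Initial salt = 27,900,000×16.4 = 457,560,000
After stage 1: salt = 457,560,000 + 8,680,000×0.3 = 460,164,000; volume = 36,580,000 m³; S = 12.58 ‰
After stage 2: salt = 460,164,000 + 30,700,000×30.1 = 1,384,234,000; volume = 67,280,000 m³
S = 1,384,234,000 / 67,280,000 = 20.5742 ‰

20.6 ‰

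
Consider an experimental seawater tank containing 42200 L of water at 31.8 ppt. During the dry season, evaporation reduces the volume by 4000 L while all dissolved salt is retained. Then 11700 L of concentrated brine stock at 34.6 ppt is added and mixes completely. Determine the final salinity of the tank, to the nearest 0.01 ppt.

35.01 ppt

After evaporation: salt = 42,200×31.8 = 1,341,960; volume = 42,200 − 4,000 = 38,200 L
After mixing: salt = 1,341,960 + 11,700×34.6 = 1,746,780; volume = 38,200 + 11,700 = 49,900 L
S = 1,746,780 / 49,900 = 35.0056 ppt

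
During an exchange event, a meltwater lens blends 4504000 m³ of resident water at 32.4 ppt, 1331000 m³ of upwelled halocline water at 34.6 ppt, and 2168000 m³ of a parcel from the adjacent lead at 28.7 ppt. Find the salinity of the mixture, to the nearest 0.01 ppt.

31.76 ppt

Mass of salt is conserved:
salt = 4,504,000×32.4 + 1,331,000×34.6 + 2,168,000×28.7 = 145,929,600 + 46,052,600 + 62,221,600 = 254,203,800
volume = 4,504,000 + 1,331,000 + 2,168,000 = 8,003,000 m³
S = 254,203,800 / 8,003,000 = 31.7636 ppt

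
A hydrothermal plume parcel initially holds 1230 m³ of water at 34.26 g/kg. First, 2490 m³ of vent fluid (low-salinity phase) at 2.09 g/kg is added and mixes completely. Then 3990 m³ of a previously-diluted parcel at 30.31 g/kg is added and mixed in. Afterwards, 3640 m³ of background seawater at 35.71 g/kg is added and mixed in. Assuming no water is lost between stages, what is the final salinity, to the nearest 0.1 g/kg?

26.3 g/kg

By conservation of dissolved salt,
Initial salt = 1,230×34.26 = 42,139.8
After stage 1: salt = 42,139.8 + 2,490×2.09 = 47,343.9; volume = 3,720 m³; S = 12.727 g/kg
After stage 2: salt = 47,343.9 + 3,990×30.31 = 168,280.8; volume = 7,710 m³; S = 21.826 g/kg
After stage 3: salt = 168,280.8 + 3,640×35.71 = 298,265.2; volume = 11,350 m³
S = 298,265.2 / 11,350 = 26.2789 g/kg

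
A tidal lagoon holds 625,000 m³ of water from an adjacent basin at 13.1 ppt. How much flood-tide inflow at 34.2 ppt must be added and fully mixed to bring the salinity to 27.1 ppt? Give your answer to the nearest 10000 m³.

1230000 m³

Salt balance: 625,000×13.1 + V×34.2 = (625,000+V)×27.1
8,187,500 + 34.2V = 16,937,500 + 27.1V
8,750,000 = 7.1V
V = 1,232,394.37 m³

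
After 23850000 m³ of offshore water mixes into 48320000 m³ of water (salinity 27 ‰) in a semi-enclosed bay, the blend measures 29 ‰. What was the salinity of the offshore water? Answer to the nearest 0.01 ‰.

33.05 ‰

Salt balance: 48,320,000×27 + 23,850,000×S = 72,170,000×29
1,304,640,000 + 23,850,000·S = 2,092,930,000
S = (2,092,930,000 − 1,304,640,000) / 23,850,000 = 33.052 ‰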